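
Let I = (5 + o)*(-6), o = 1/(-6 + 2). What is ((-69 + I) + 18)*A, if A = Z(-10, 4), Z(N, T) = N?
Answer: 795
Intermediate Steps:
o = -¼ (o = 1/(-4) = -¼ ≈ -0.25000)
I = -57/2 (I = (5 - ¼)*(-6) = (19/4)*(-6) = -57/2 ≈ -28.500)
A = -10
((-69 + I) + 18)*A = ((-69 - 57/2) + 18)*(-10) = (-195/2 + 18)*(-10) = -159/2*(-10) = 795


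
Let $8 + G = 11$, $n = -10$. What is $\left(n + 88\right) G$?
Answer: $234$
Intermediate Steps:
$G = 3$ ($G = -8 + 11 = 3$)
$\left(n + 88\right) G = \left(-10 + 88\right) 3 = 78 \cdot 3 = 234$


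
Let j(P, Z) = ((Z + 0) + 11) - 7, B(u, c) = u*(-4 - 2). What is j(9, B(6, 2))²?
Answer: 1024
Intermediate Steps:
B(u, c) = -6*u (B(u, c) = u*(-6) = -6*u)
j(P, Z) = 4 + Z (j(P, Z) = (Z + 11) - 7 = (11 + Z) - 7 = 4 + Z)
j(9, B(6, 2))² = (4 - 6*6)² = (4 - 36)² = (-32)² = 1024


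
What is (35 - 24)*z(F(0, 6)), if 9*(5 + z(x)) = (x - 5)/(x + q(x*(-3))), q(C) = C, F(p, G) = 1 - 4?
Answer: -1529/27 ≈ -56.630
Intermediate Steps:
F(p, G) = -3
z(x) = -5 - (-5 + x)/(18*x) (z(x) = -5 + ((x - 5)/(x + x*(-3)))/9 = -5 + ((-5 + x)/(x - 3*x))/9 = -5 + ((-5 + x)/((-2*x)))/9 = -5 + ((-5 + x)*(-1/(2*x)))/9 = -5 + (-(-5 + x)/(2*x))/9 = -5 - (-5 + x)/(18*x))
(35 - 24)*z(F(0, 6)) = (35 - 24)*((1/18)*(5 - 91*(-3))/(-3)) = 11*((1/18)*(-⅓)*(5 + 273)) = 11*((1/18)*(-⅓)*278) = 11*(-139/27) = -1529/27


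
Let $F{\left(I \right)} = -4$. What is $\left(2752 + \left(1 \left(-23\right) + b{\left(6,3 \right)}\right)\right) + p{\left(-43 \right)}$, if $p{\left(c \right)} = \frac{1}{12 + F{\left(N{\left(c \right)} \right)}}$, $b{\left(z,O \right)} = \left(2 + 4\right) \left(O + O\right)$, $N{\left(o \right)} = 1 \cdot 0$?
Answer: $\frac{22121}{8} \approx 2765.1$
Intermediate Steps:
$N{\left(o \right)} = 0$
$b{\left(z,O \right)} = 12 O$ ($b{\left(z,O \right)} = 6 \cdot 2 O = 12 O$)
$p{\left(c \right)} = \frac{1}{8}$ ($p{\left(c \right)} = \frac{1}{12 - 4} = \frac{1}{8}$)
$\left(2752 + \left(1 \left(-23\right) + b{\left(6,3 \right)}\right)\right) + p{\left(-43 \right)} = \left(2752 + \left(1 \left(-23\right) + 12 \cdot 3\right)\right) + \frac{1}{8} = \left(2752 + \left(-23 + 36\right)\right) + \frac{1}{8} = \left(2752 + 13\right) + \frac{1}{8} = 2765 + \frac{1}{8} = \frac{22121}{8}$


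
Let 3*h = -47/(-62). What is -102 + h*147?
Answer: -4021/62 ≈ -64.855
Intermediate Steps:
h = 47/186 (h = (-47/(-62))/3 = (-47*(-1/62))/3 = (⅓)*(47/62) = 47/186 ≈ 0.25269)
-102 + h*147 = -102 + (47/186)*147 = -102 + 2303/62 = -4021/62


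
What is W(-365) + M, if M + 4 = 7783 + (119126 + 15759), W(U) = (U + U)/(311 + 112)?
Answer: 60346142/423 ≈ 1.4266e+5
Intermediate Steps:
W(U) = 2*U/423 (W(U) = (2*U)/423 = (2*U)*(1/423) = 2*U/423)
M = 142664 (M = -4 + (7783 + (119126 + 15759)) = -4 + (7783 + 134885) = -4 + 142668 = 142664)
W(-365) + M = (2/423)*(-365) + 142664 = -730/423 + 142664 = 60346142/423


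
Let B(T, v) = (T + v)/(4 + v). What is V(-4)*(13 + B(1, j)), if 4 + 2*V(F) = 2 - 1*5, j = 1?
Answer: -469/10 ≈ -46.900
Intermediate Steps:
V(F) = -7/2 (V(F) = -2 + (2 - 1*5)/2 = -2 + (2 - 5)/2 = -2 + (1/2)*(-3) = -2 - 3/2 = -7/2)
B(T, v) = (T + v)/(4 + v)
V(-4)*(13 + B(1, j)) = -7*(13 + (1 + 1)/(4 + 1))/2 = -7*(13 + 2/5)/2 = -7/2*67/5 = -469/10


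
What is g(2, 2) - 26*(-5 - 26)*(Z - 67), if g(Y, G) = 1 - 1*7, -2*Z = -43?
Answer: -36679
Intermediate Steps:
Z = 43/2 (Z = -1/2*(-43) = 43/2 ≈ 21.500)
g(Y, G) = -6 (g(Y, G) = 1 - 7 = -6)
g(2, 2) - 26*(-5 - 26)*(Z - 67) = -6 - 26*(-5 - 26)*(43/2 - 67) = -6 - (-806)*(-91)/2 = -6 - 26*2821/2 = -6 - 36673 = -36679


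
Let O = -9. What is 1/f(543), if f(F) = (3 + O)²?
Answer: 1/36 ≈ 0.027778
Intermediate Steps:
f(F) = 36 (f(F) = (3 - 9)² = (-6)² = 36)
1/f(543) = 1/36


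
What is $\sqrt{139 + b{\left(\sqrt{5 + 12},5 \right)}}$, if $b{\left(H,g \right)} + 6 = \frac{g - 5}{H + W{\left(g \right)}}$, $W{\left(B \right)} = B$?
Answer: $\sqrt{133} \approx 11.533$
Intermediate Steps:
$b{\left(H,g \right)} = -6 + \frac{-5 + g}{H + g}$ ($b{\left(H,g \right)} = -6 + \frac{g - 5}{H + g} = -6 + \frac{-5 + g}{H + g}$)
$\sqrt{139 + b{\left(\sqrt{5 + 12},5 \right)}} = \sqrt{139 + \frac{-5 - 6 \sqrt{5 + 12} - 25}{\sqrt{5 + 12} + 5}} = \sqrt{139 + \frac{-5 - 6 \sqrt{17} - 25}{\sqrt{17} + 5}} = \sqrt{139 + \frac{-30 - 6 \sqrt{17}}{5 + \sqrt{17}}}$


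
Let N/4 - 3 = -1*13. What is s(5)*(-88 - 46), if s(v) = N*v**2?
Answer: 134000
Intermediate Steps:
N = -40 (N = 12 + 4*(-1*13) = 12 + 4*(-13) = 12 - 52 = -40)
s(v) = -40*v**2
s(5)*(-88 - 46) = (-40*5**2)*(-88 - 46) = -40*25*(-134) = -1000*(-134) = 134000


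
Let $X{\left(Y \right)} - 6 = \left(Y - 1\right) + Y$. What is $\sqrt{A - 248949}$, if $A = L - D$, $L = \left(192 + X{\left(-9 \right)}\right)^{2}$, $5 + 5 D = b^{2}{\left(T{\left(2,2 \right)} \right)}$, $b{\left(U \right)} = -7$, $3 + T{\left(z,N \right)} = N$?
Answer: $\frac{2 i \sqrt{1355730}}{5} \approx 465.74 i$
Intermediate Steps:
$T{\left(z,N \right)} = -3 + N$
$X{\left(Y \right)} = 5 + 2 Y$ ($X{\left(Y \right)} = 6 + \left(\left(Y - 1\right) + Y\right) = 6 + \left(\left(-1 + Y\right) + Y\right) = 6 + \left(-1 + 2 Y\right) = 5 + 2 Y$)
$D = \frac{44}{5}$ ($D = -1 + \frac{\left(-7\right)^{2}}{5} = -1 + \frac{1}{5} \cdot 49 = -1 + \frac{49}{5} = \frac{44}{5} \approx 8.8$)
$L = 32041$ ($L = \left(192 + \left(5 + 2 \left(-9\right)\right)\right)^{2} = \left(192 + \left(5 - 18\right)\right)^{2} = \left(192 - 13\right)^{2} = 179^{2} = 32041$)
$A = \frac{160161}{5}$ ($A = 32041 - \frac{44}{5} = \frac{160161}{5} \approx 32032.0$)
$\sqrt{A - 248949} = \sqrt{\frac{160161}{5} - 248949} = \sqrt{- \frac{1084584}{5}} = \frac{2 i \sqrt{1355730}}{5}$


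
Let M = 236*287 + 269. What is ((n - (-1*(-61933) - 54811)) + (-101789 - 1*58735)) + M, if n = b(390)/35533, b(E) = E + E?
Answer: -3540685005/35533 ≈ -99645.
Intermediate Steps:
b(E) = 2*E
M = 68001 (M = 67732 + 269 = 68001)
n = 780/35533 (n = (2*390)/35533 = 780*(1/35533) = 780/35533 ≈ 0.021951)
((n - (-1*(-61933) - 54811)) + (-101789 - 1*58735)) + M = ((780/35533 - (-1*(-61933) - 54811)) + (-101789 - 1*58735)) + 68001 = ((780/35533 - (61933 - 54811)) + (-101789 - 58735)) + 68001 = ((780/35533 - 1*7122) - 160524) + 68001 = ((780/35533 - 7122) - 160524) + 68001 = (-253065246/35533 - 160524) + 68001 = -5956964538/35533 + 68001 = -3540685005/35533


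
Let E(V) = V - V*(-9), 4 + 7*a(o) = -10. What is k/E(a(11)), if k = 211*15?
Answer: -633/4 ≈ -158.25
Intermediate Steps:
a(o) = -2 (a(o) = -4/7 + (⅐)*(-10) = -4/7 - 10/7 = -2)
E(V) = 10*V (E(V) = V - (-9)*V = V + 9*V = 10*V)
k = 3165
k/E(a(11)) = 3165/((10*(-2))) = 3165/(-20) = 3165*(-1/20) = -633/4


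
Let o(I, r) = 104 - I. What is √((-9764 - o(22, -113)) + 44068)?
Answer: √34222 ≈ 184.99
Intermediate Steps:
√((-9764 - o(22, -113)) + 44068) = √((-9764 - (104 - 1*22)) + 44068) = √((-9764 - (104 - 22)) + 44068) = √((-9764 - 1*82) + 44068) = √((-9764 - 82) + 44068) = √(-9846 + 44068) = √34222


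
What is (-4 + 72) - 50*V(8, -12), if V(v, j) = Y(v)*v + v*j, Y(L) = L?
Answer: 1668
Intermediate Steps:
V(v, j) = v² + j*v (V(v, j) = v*v + v*j = v² + j*v)
(-4 + 72) - 50*V(8, -12) = (-4 + 72) - 400*(-12 + 8) = 68 - 400*(-4) = 68 - 50*(-32) = 68 + 1600 = 1668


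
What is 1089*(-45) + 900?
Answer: -48105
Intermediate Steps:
1089*(-45) + 900 = -49005 + 900 = -48105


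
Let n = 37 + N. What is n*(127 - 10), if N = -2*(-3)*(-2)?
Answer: 2925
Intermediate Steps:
N = -12 (N = 6*(-2) = -12)
n = 25 (n = 37 - 12 = 25)
n*(127 - 10) = 25*(127 - 10) = 25*117 = 2925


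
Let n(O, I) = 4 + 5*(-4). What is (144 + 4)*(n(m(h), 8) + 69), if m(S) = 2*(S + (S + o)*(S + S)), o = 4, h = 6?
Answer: 7844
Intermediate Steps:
m(S) = 2*S + 4*S*(4 + S) (m(S) = 2*(S + (S + 4)*(S + S)) = 2*(S + (4 + S)*(2*S)) = 2*(S + 2*S*(4 + S)) = 2*S + 4*S*(4 + S))
n(O, I) = -16 (n(O, I) = 4 - 20 = -16)
(144 + 4)*(n(m(h), 8) + 69) = (144 + 4)*(-16 + 69) = 148*53 = 7844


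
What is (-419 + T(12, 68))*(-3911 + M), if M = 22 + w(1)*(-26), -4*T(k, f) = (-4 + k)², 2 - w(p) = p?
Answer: 1703025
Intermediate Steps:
w(p) = 2 - p
T(k, f) = -(-4 + k)²/4
M = -4 (M = 22 + (2 - 1*1)*(-26) = 22 + (2 - 1)*(-26) = 22 + 1*(-26) = 22 - 26 = -4)
(-419 + T(12, 68))*(-3911 + M) = (-419 - (-4 + 12)²/4)*(-3911 - 4) = (-419 - ¼*8²)*(-3915) = (-419 - ¼*64)*(-3915) = (-419 - 16)*(-3915) = -435*(-3915) = 1703025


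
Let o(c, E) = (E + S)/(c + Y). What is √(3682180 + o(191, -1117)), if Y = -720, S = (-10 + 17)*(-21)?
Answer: 2*√486968621/23 ≈ 1918.9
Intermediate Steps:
S = -147 (S = 7*(-21) = -147)
o(c, E) = (-147 + E)/(-720 + c) (o(c, E) = (E - 147)/(c - 720) = (-147 + E)/(-720 + c))
√(3682180 + o(191, -1117)) = √(3682180 + (-147 - 1117)/(-720 + 191)) = √(3682180 - 1264/(-529)) = √(3682180 - 1/529*(-1264)) = √(3682180 + 1264/529) = √(1947874484/529) = 2*√486968621/23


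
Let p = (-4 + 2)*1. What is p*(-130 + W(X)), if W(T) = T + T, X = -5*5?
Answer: 360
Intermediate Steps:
p = -2 (p = -2*1 = -2)
X = -25
W(T) = 2*T
p*(-130 + W(X)) = -2*(-130 + 2*(-25)) = -2*(-130 - 50) = -2*(-180) = 360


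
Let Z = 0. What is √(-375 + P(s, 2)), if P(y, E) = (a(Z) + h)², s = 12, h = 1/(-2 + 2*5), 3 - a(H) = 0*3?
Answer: 5*I*√935/8 ≈ 19.111*I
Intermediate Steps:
a(H) = 3 (a(H) = 3 - 0*3 = 3 - 1*0 = 3 + 0 = 3)
h = ⅛ (h = 1/(-2 + 10) = 1/8 = ⅛ ≈ 0.12500)
P(y, E) = 625/64 (P(y, E) = (3 + ⅛)² = (25/8)² = 625/64)
√(-375 + P(s, 2)) = √(-375 + 625/64) = √(-23375/64) = 5*I*√935/8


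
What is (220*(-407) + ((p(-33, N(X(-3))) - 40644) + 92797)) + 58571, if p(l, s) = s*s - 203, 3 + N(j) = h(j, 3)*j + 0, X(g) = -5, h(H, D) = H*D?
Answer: 26165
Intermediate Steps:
h(H, D) = D*H
N(j) = -3 + 3*j² (N(j) = -3 + ((3*j)*j + 0) = -3 + (3*j² + 0) = -3 + 3*j²)
p(l, s) = -203 + s² (p(l, s) = s² - 203 = -203 + s²)
(220*(-407) + ((p(-33, N(X(-3))) - 40644) + 92797)) + 58571 = (220*(-407) + (((-203 + (-3 + 3*(-5)²)²) - 40644) + 92797)) + 58571 = (-89540 + (((-203 + (-3 + 3*25)²) - 40644) + 92797)) + 58571 = (-89540 + (((-203 + (-3 + 75)²) - 40644) + 92797)) + 58571 = (-89540 + (((-203 + 72²) - 40644) + 92797)) + 58571 = (-89540 + (((-203 + 5184) - 40644) + 92797)) + 58571 = (-89540 + ((4981 - 40644) + 92797)) + 58571 = (-89540 + (-35663 + 92797)) + 58571 = (-89540 + 57134) + 58571 = -32406 + 58571 = 26165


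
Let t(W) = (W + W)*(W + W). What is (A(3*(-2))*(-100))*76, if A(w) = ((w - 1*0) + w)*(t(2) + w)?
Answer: 912000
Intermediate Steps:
t(W) = 4*W² (t(W) = (2*W)*(2*W) = 4*W²)
A(w) = 2*w*(16 + w) (A(w) = ((w - 1*0) + w)*(4*2² + w) = ((w + 0) + w)*(4*4 + w) = (w + w)*(16 + w) = (2*w)*(16 + w) = 2*w*(16 + w))
(A(3*(-2))*(-100))*76 = ((2*(3*(-2))*(16 + 3*(-2)))*(-100))*76 = ((2*(-6)*(16 - 6))*(-100))*76 = ((2*(-6)*10)*(-100))*76 = -120*(-100)*76 = 12000*76 = 912000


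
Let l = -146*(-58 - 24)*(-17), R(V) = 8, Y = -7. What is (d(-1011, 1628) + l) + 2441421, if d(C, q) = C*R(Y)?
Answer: 2229809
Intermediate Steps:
l = -203524 (l = -146*(-82)*(-17) = 11972*(-17) = -203524)
d(C, q) = 8*C (d(C, q) = C*8 = 8*C)
(d(-1011, 1628) + l) + 2441421 = (8*(-1011) - 203524) + 2441421 = (-8088 - 203524) + 2441421 = -211612 + 2441421 = 2229809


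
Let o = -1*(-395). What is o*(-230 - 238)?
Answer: -184860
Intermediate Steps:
o = 395
o*(-230 - 238) = 395*(-230 - 238) = 395*(-468) = -184860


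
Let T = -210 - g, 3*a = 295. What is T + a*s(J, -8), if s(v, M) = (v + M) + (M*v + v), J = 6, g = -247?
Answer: -12869/3 ≈ -4289.7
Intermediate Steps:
s(v, M) = M + 2*v + M*v (s(v, M) = (M + v) + (v + M*v) = M + 2*v + M*v)
a = 295/3 (a = (⅓)*295 = 295/3 ≈ 98.333)
T = 37 (T = -210 - 1*(-247) = -210 + 247 = 37)
T + a*s(J, -8) = 37 + 295*(-8 + 2*6 - 8*6)/3 = 37 + 295*(-8 + 12 - 48)/3 = 37 + (295/3)*(-44) = 37 - 12980/3 = -12869/3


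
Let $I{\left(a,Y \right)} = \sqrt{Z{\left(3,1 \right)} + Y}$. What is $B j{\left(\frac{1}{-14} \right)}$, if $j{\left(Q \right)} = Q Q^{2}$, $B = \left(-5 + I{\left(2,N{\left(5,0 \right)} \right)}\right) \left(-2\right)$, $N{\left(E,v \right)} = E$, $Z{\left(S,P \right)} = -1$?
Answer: $- \frac{3}{1372} \approx -0.0021866$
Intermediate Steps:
$I{\left(a,Y \right)} = \sqrt{-1 + Y}$
$B = 6$ ($B = \left(-5 + \sqrt{-1 + 5}\right) \left(-2\right) = \left(-5 + \sqrt{4}\right) \left(-2\right) = \left(-5 + 2\right) \left(-2\right) = \left(-3\right) \left(-2\right) = 6$)
$j{\left(Q \right)} = Q^{3}$
$B j{\left(\frac{1}{-14} \right)} = 6 \left(\frac{1}{-14}\right)^{3} = 6 \left(- \frac{1}{14}\right)^{3} = 6 \left(- \frac{1}{2744}\right) = - \frac{3}{1372}$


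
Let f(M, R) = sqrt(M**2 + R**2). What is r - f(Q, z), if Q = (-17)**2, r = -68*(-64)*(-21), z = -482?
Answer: -91392 - sqrt(315845) ≈ -91954.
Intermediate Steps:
r = -91392 (r = 4352*(-21) = -91392)
Q = 289
r - f(Q, z) = -91392 - sqrt(289**2 + (-482)**2) = -91392 - sqrt(83521 + 232324) = -91392 - sqrt(315845)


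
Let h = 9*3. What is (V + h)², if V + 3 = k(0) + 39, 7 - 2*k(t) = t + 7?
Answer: 3969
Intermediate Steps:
k(t) = -t/2 (k(t) = 7/2 - (t + 7)/2 = 7/2 - (7 + t)/2 = 7/2 + (-7/2 - t/2) = -t/2)
V = 36 (V = -3 + (-½*0 + 39) = -3 + (0 + 39) = -3 + 39 = 36)
h = 27
(V + h)² = (36 + 27)² = 63² = 3969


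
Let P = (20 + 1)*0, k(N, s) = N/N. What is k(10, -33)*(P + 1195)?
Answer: 1195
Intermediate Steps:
k(N, s) = 1
P = 0 (P = 21*0 = 0)
k(10, -33)*(P + 1195) = 1*(0 + 1195) = 1*1195 = 1195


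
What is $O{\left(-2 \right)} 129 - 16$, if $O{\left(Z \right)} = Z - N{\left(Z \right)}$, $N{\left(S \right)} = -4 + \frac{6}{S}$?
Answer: $629$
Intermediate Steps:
$O{\left(Z \right)} = 4 + Z - \frac{6}{Z}$ ($O{\left(Z \right)} = Z - \left(-4 + \frac{6}{Z}\right) = Z + \left(4 - \frac{6}{Z}\right) = 4 + Z - \frac{6}{Z}$)
$O{\left(-2 \right)} 129 - 16 = \left(4 - 2 - \frac{6}{-2}\right) 129 - 16 = \left(4 - 2 - -3\right) 129 - 16 = \left(4 - 2 + 3\right) 129 - 16 = 5 \cdot 129 - 16 = 645 - 16 = 629$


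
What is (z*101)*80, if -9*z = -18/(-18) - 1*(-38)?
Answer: -105040/3 ≈ -35013.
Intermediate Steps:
z = -13/3 (z = -(-18/(-18) - 1*(-38))/9 = -(-18*(-1/18) + 38)/9 = -(1 + 38)/9 = -⅑*39 = -13/3 ≈ -4.3333)
(z*101)*80 = -13/3*101*80 = -1313/3*80 = -105040/3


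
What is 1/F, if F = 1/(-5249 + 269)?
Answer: -4980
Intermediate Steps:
F = -1/4980 (F = 1/(-4980) = -1/4980 ≈ -0.00020080)
1/F = 1/(-1/4980) = -4980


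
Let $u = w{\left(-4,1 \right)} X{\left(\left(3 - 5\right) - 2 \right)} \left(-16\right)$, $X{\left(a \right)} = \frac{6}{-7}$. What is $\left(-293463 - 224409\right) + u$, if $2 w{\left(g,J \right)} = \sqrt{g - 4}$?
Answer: $-517872 + \frac{96 i \sqrt{2}}{7} \approx -5.1787 \cdot 10^{5} + 19.395 i$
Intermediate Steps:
$X{\left(a \right)} = - \frac{6}{7}$ ($X{\left(a \right)} = 6 \left(- \frac{1}{7}\right) = - \frac{6}{7}$)
$w{\left(g,J \right)} = \frac{\sqrt{-4 + g}}{2}$ ($w{\left(g,J \right)} = \frac{\sqrt{g - 4}}{2} = \frac{\sqrt{-4 + g}}{2}$)
$u = \frac{96 i \sqrt{2}}{7}$ ($u = \frac{\sqrt{-4 - 4}}{2} \left(- \frac{6}{7}\right) \left(-16\right) = \frac{\sqrt{-8}}{2} \left(- \frac{6}{7}\right) \left(-16\right) = \frac{2 i \sqrt{2}}{2} \left(- \frac{6}{7}\right) \left(-16\right) = i \sqrt{2} \left(- \frac{6}{7}\right) \left(-16\right) = - \frac{6 i \sqrt{2}}{7} \left(-16\right) = \frac{96 i \sqrt{2}}{7} \approx 19.395 i$)
$\left(-293463 - 224409\right) + u = \left(-293463 - 224409\right) + \frac{96 i \sqrt{2}}{7} = -517872 + \frac{96 i \sqrt{2}}{7}$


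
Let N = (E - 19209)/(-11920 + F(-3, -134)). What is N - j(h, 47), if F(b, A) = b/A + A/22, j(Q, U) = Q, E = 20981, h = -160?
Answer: 2810032072/17579025 ≈ 159.85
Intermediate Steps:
F(b, A) = A/22 + b/A (F(b, A) = b/A + A*(1/22) = b/A + A/22 = A/22 + b/A)
N = -2611928/17579025 (N = (20981 - 19209)/(-11920 + ((1/22)*(-134) - 3/(-134))) = 1772/(-11920 + (-67/11 - 3*(-1/134))) = 1772/(-11920 + (-67/11 + 3/134)) = 1772/(-11920 - 8945/1474) = 1772/(-17579025/1474) = 1772*(-1474/17579025) = -2611928/17579025 ≈ -0.14858)
N - j(h, 47) = -2611928/17579025 - 1*(-160) = -2611928/17579025 + 160 = 2810032072/17579025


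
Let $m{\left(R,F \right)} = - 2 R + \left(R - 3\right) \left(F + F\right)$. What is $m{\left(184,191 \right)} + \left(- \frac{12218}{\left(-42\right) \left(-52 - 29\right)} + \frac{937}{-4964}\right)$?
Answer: $\frac{580679506423}{8443764} \approx 68770.0$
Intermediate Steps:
$m{\left(R,F \right)} = - 2 R + 2 F \left(-3 + R\right)$ ($m{\left(R,F \right)} = - 2 R + \left(-3 + R\right) 2 F = - 2 R + 2 F \left(-3 + R\right)$)
$m{\left(184,191 \right)} + \left(- \frac{12218}{\left(-42\right) \left(-52 - 29\right)} + \frac{937}{-4964}\right) = \left(\left(-6\right) 191 - 368 + 2 \cdot 191 \cdot 184\right) + \left(- \frac{12218}{\left(-42\right) \left(-52 - 29\right)} + \frac{937}{-4964}\right) = \left(-1146 - 368 + 70288\right) + \left(- \frac{12218}{\left(-42\right) \left(-81\right)} + 937 \left(- \frac{1}{4964}\right)\right) = 68774 - \left(\frac{937}{4964} + \frac{12218}{3402}\right) = 68774 - \frac{31918913}{8443764} = \frac{580679506423}{8443764}$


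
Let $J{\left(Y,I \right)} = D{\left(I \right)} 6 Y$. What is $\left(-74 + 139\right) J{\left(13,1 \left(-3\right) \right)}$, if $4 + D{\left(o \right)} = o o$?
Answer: $25350$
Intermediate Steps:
$D{\left(o \right)} = -4 + o^{2}$ ($D{\left(o \right)} = -4 + o o = -4 + o^{2}$)
$J{\left(Y,I \right)} = Y \left(-24 + 6 I^{2}\right)$ ($J{\left(Y,I \right)} = \left(-4 + I^{2}\right) 6 Y = \left(-24 + 6 I^{2}\right) Y = Y \left(-24 + 6 I^{2}\right)$)
$\left(-74 + 139\right) J{\left(13,1 \left(-3\right) \right)} = \left(-74 + 139\right) 6 \cdot 13 \left(-4 + \left(1 \left(-3\right)\right)^{2}\right) = 65 \cdot 6 \cdot 13 \left(-4 + \left(-3\right)^{2}\right) = 65 \cdot 6 \cdot 13 \left(-4 + 9\right) = 65 \cdot 6 \cdot 13 \cdot 5 = 65 \cdot 390 = 25350$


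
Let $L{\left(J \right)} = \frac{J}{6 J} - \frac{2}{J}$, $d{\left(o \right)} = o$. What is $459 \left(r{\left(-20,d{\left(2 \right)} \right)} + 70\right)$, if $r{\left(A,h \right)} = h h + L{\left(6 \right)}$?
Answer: $\frac{67779}{2} \approx 33890.0$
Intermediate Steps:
$L{\left(J \right)} = \frac{1}{6} - \frac{2}{J}$ ($L{\left(J \right)} = J \frac{1}{6 J} - \frac{2}{J} = \frac{1}{6} - \frac{2}{J}$)
$r{\left(A,h \right)} = - \frac{1}{6} + h^{2}$ ($r{\left(A,h \right)} = h h + \frac{-12 + 6}{6 \cdot 6} = h^{2} + \frac{1}{6} \cdot \frac{1}{6} \left(-6\right) = h^{2} - \frac{1}{6} = - \frac{1}{6} + h^{2}$)
$459 \left(r{\left(-20,d{\left(2 \right)} \right)} + 70\right) = 459 \left(\left(- \frac{1}{6} + 2^{2}\right) + 70\right) = 459 \left(\left(- \frac{1}{6} + 4\right) + 70\right) = 459 \left(\frac{23}{6} + 70\right) = 459 \cdot \frac{443}{6} = \frac{67779}{2}$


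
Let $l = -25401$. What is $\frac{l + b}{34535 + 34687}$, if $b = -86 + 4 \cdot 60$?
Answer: $- \frac{25247}{69222} \approx -0.36473$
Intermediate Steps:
$b = 154$ ($b = -86 + 240 = 154$)
$\frac{l + b}{34535 + 34687} = \frac{-25401 + 154}{34535 + 34687} = - \frac{25247}{69222}$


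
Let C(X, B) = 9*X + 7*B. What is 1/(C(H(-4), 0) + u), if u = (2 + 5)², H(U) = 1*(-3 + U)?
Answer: -1/14 ≈ -0.071429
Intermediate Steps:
H(U) = -3 + U
u = 49 (u = 7² = 49)
C(X, B) = 7*B + 9*X
1/(C(H(-4), 0) + u) = 1/((7*0 + 9*(-3 - 4)) + 49) = 1/((0 + 9*(-7)) + 49) = 1/((0 - 63) + 49) = 1/(-63 + 49) = 1/(-14) = -1/14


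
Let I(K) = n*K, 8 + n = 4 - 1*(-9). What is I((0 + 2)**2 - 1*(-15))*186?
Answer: 17670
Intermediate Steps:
n = 5 (n = -8 + (4 - 1*(-9)) = -8 + (4 + 9) = -8 + 13 = 5)
I(K) = 5*K
I((0 + 2)**2 - 1*(-15))*186 = (5*((0 + 2)**2 - 1*(-15)))*186 = (5*(2**2 + 15))*186 = (5*(4 + 15))*186 = (5*19)*186 = 95*186 = 17670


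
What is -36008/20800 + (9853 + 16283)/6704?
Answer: 2361181/1089400 ≈ 2.1674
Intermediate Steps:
-36008/20800 + (9853 + 16283)/6704 = -36008*1/20800 + 26136*(1/6704) = -4501/2600 + 3267/838 = 2361181/1089400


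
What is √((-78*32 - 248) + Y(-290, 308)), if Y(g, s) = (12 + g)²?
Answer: 2*√18635 ≈ 273.02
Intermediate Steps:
√((-78*32 - 248) + Y(-290, 308)) = √((-78*32 - 248) + (12 - 290)²) = √((-2496 - 248) + (-278)²) = √(-2744 + 77284) = √74540 = 2*√18635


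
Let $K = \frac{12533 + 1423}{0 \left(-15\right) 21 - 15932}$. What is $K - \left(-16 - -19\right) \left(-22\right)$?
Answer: $\frac{259389}{3983} \approx 65.124$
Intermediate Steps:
$K = - \frac{3489}{3983}$ ($K = \frac{13956}{0 \cdot 21 - 15932} = \frac{13956}{0 - 15932} = \frac{13956}{-15932} = 13956 \left(- \frac{1}{15932}\right) = - \frac{3489}{3983} \approx -0.87597$)
$K - \left(-16 - -19\right) \left(-22\right) = - \frac{3489}{3983} - \left(-16 - -19\right) \left(-22\right) = - \frac{3489}{3983} - \left(-16 + 19\right) \left(-22\right) = - \frac{3489}{3983} - 3 \left(-22\right) = - \frac{3489}{3983} - -66 = - \frac{3489}{3983} + 66 = \frac{259389}{3983}$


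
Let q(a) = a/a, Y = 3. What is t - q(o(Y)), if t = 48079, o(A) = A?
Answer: 48078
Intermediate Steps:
q(a) = 1
t - q(o(Y)) = 48079 - 1*1 = 48079 - 1 = 48078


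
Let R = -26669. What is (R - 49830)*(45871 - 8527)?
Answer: -2856778656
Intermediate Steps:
(R - 49830)*(45871 - 8527) = (-26669 - 49830)*(45871 - 8527) = -76499*37344 = -2856778656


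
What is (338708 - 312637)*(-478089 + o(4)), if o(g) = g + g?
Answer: -12464049751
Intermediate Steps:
o(g) = 2*g
(338708 - 312637)*(-478089 + o(4)) = (338708 - 312637)*(-478089 + 2*4) = 26071*(-478089 + 8) = 26071*(-478081) = -12464049751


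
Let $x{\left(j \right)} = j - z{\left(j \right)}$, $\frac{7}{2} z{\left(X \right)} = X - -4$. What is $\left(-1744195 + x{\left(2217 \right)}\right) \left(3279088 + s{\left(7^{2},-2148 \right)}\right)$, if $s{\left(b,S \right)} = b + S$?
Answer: $- \frac{39973655594832}{7} \approx -5.7105 \cdot 10^{12}$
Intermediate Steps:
$z{\left(X \right)} = \frac{8}{7} + \frac{2 X}{7}$ ($z{\left(X \right)} = \frac{2 \left(X - -4\right)}{7} = \frac{2 \left(X + 4\right)}{7} = \frac{2 \left(4 + X\right)}{7} = \frac{8}{7} + \frac{2 X}{7}$)
$x{\left(j \right)} = - \frac{8}{7} + \frac{5 j}{7}$ ($x{\left(j \right)} = j - \left(\frac{8}{7} + \frac{2 j}{7}\right) = - \frac{8}{7} + \frac{5 j}{7}$)
$s{\left(b,S \right)} = S + b$
$\left(-1744195 + x{\left(2217 \right)}\right) \left(3279088 + s{\left(7^{2},-2148 \right)}\right) = \left(-1744195 + \left(- \frac{8}{7} + \frac{5}{7} \cdot 2217\right)\right) \left(3279088 - \left(2148 - 7^{2}\right)\right) = \left(-1744195 + \left(- \frac{8}{7} + \frac{11085}{7}\right)\right) \left(3279088 + \left(-2148 + 49\right)\right) = \left(-1744195 + \frac{11077}{7}\right) \left(3279088 - 2099\right) = \left(- \frac{12198288}{7}\right) 3276989 = - \frac{39973655594832}{7}$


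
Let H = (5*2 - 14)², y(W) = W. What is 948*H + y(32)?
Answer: 15200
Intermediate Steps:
H = 16 (H = (10 - 14)² = (-4)² = 16)
948*H + y(32) = 948*16 + 32 = 15168 + 32 = 15200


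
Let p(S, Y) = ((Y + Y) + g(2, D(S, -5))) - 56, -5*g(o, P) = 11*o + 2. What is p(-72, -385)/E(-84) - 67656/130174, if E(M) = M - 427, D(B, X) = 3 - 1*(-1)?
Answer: 183940858/166297285 ≈ 1.1061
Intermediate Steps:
D(B, X) = 4 (D(B, X) = 3 + 1 = 4)
g(o, P) = -⅖ - 11*o/5 (g(o, P) = -(11*o + 2)/5 = -(2 + 11*o)/5 = -⅖ - 11*o/5)
E(M) = -427 + M
p(S, Y) = -304/5 + 2*Y (p(S, Y) = ((Y + Y) + (-⅖ - 11/5*2)) - 56 = (2*Y + (-⅖ - 22/5)) - 56 = (2*Y - 24/5) - 56 = (-24/5 + 2*Y) - 56 = -304/5 + 2*Y)
p(-72, -385)/E(-84) - 67656/130174 = (-304/5 + 2*(-385))/(-427 - 84) - 67656/130174 = (-304/5 - 770)/(-511) - 67656*1/130174 = -4154/5*(-1/511) - 33828/65087 = 4154/2555 - 33828/65087 = 183940858/166297285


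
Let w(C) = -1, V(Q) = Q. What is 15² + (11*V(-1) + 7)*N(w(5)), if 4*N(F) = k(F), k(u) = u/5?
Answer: 1126/5 ≈ 225.20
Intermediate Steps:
k(u) = u/5 (k(u) = u*(⅕) = u/5)
N(F) = F/20 (N(F) = (F/5)/4 = F/20)
15² + (11*V(-1) + 7)*N(w(5)) = 15² + (11*(-1) + 7)*((1/20)*(-1)) = 225 + (-11 + 7)*(-1/20) = 225 - 4*(-1/20) = 225 + ⅕ = 1126/5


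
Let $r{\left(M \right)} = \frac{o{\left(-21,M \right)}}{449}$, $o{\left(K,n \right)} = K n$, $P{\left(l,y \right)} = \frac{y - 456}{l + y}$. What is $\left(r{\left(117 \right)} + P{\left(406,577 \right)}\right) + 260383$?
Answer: $\frac{114922102659}{441367} \approx 2.6038 \cdot 10^{5}$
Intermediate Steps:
$P{\left(l,y \right)} = \frac{-456 + y}{l + y}$
$r{\left(M \right)} = - \frac{21 M}{449}$ ($r{\left(M \right)} = \frac{\left(-21\right) M}{449} = - 21 M \frac{1}{449} = - \frac{21 M}{449}$)
$\left(r{\left(117 \right)} + P{\left(406,577 \right)}\right) + 260383 = \left(\left(- \frac{21}{449}\right) 117 + \frac{-456 + 577}{406 + 577}\right) + 260383 = \left(- \frac{2457}{449} + \frac{1}{983} \cdot 121\right) + 260383 = \left(- \frac{2457}{449} + \frac{121}{983}\right) + 260383 = - \frac{2360902}{441367} + 260383 = \frac{114922102659}{441367}$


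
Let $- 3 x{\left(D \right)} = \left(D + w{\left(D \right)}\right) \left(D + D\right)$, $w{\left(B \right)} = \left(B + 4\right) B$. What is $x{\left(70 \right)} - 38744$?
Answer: $-283744$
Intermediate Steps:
$w{\left(B \right)} = B \left(4 + B\right)$ ($w{\left(B \right)} = \left(4 + B\right) B = B \left(4 + B\right)$)
$x{\left(D \right)} = - \frac{2 D \left(D + D \left(4 + D\right)\right)}{3}$ ($x{\left(D \right)} = - \frac{\left(D + D \left(4 + D\right)\right) \left(D + D\right)}{3} = - \frac{\left(D + D \left(4 + D\right)\right) 2 D}{3} = - \frac{2 D \left(D + D \left(4 + D\right)\right)}{3}$)
$x{\left(70 \right)} - 38744 = - \frac{2 \cdot 70^{2} \left(5 + 70\right)}{3} - 38744 = \left(- \frac{2}{3}\right) 4900 \cdot 75 - 38744 = -245000 - 38744 = -283744$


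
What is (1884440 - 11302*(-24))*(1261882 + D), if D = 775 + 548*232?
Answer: 2995960092584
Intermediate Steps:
D = 127911 (D = 775 + 127136 = 127911)
(1884440 - 11302*(-24))*(1261882 + D) = (1884440 - 11302*(-24))*(1261882 + 127911) = (1884440 + 271248)*1389793 = 2155688*1389793 = 2995960092584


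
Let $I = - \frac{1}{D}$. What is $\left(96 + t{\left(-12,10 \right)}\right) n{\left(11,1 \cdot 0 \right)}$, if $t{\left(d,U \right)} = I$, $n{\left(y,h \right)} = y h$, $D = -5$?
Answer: $0$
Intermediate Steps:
$n{\left(y,h \right)} = h y$
$I = \frac{1}{5}$ ($I = - \frac{1}{-5} = \left(-1\right) \left(- \frac{1}{5}\right) = \frac{1}{5} \approx 0.2$)
$t{\left(d,U \right)} = \frac{1}{5}$
$\left(96 + t{\left(-12,10 \right)}\right) n{\left(11,1 \cdot 0 \right)} = \left(96 + \frac{1}{5}\right) 1 \cdot 0 \cdot 11 = \frac{481 \cdot 0 \cdot 11}{5} = \frac{481}{5} \cdot 0 = 0$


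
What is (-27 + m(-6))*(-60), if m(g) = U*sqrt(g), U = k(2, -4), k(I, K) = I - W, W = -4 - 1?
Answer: 1620 - 420*I*sqrt(6) ≈ 1620.0 - 1028.8*I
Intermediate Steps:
W = -5
k(I, K) = 5 + I (k(I, K) = I - 1*(-5) = I + 5 = 5 + I)
U = 7 (U = 5 + 2 = 7)
m(g) = 7*sqrt(g)
(-27 + m(-6))*(-60) = (-27 + 7*sqrt(-6))*(-60) = (-27 + 7*(I*sqrt(6)))*(-60) = (-27 + 7*I*sqrt(6))*(-60) = 1620 - 420*I*sqrt(6)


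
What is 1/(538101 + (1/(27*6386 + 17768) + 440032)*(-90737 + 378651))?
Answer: 8645/1095251573625192 ≈ 7.8932e-12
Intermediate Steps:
1/(538101 + (1/(27*6386 + 17768) + 440032)*(-90737 + 378651)) = 1/(538101 + (1/(172422 + 17768) + 440032)*287914) = 1/(538101 + (1/190190 + 440032)*287914) = 1/(538101 + (83689686081/190190)*287914) = 1/(538101 + 1095246921742047/8645) = 1/(1095251573625192/8645) = 8645/1095251573625192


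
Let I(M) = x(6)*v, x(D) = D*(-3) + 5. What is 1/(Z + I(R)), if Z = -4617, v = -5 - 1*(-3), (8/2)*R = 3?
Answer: -1/4591 ≈ -0.00021782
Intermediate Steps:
R = 3/4 (R = (1/4)*3 = 3/4 ≈ 0.75000)
v = -2 (v = -5 + 3 = -2)
x(D) = 5 - 3*D (x(D) = -3*D + 5 = 5 - 3*D)
I(M) = 26 (I(M) = (5 - 3*6)*(-2) = (5 - 18)*(-2) = -13*(-2) = 26)
1/(Z + I(R)) = 1/(-4617 + 26) = 1/(-4591) = -1/4591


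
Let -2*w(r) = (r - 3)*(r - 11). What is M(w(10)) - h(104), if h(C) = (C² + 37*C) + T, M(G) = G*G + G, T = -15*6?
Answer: -58233/4 ≈ -14558.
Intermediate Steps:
T = -90
w(r) = -(-11 + r)*(-3 + r)/2 (w(r) = -(r - 3)*(r - 11)/2 = -(-3 + r)*(-11 + r)/2 = -(-11 + r)*(-3 + r)/2)
M(G) = G + G² (M(G) = G² + G = G + G²)
h(C) = -90 + C² + 37*C (h(C) = (C² + 37*C) - 90 = -90 + C² + 37*C)
M(w(10)) - h(104) = (-33/2 + 7*10 - ½*10²)*(1 + (-33/2 + 7*10 - ½*10²)) - (-90 + 104² + 37*104) = (-33/2 + 70 - ½*100)*(1 + (-33/2 + 70 - ½*100)) - (-90 + 10816 + 3848) = (-33/2 + 70 - 50)*(1 + (-33/2 + 70 - 50)) - 1*14574 = 7*(1 + 7/2)/2 - 14574 = (7/2)*(9/2) - 14574 = 63/4 - 14574 = -58233/4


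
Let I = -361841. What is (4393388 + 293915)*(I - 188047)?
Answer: -2577491672064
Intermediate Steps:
(4393388 + 293915)*(I - 188047) = (4393388 + 293915)*(-361841 - 188047) = 4687303*(-549888) = -2577491672064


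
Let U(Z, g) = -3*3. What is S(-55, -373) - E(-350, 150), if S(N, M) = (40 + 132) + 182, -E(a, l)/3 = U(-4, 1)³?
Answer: -1833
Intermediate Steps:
U(Z, g) = -9
E(a, l) = 2187 (E(a, l) = -3*(-9)³ = -3*(-729) = 2187)
S(N, M) = 354 (S(N, M) = 172 + 182 = 354)
S(-55, -373) - E(-350, 150) = 354 - 1*2187 = 354 - 2187 = -1833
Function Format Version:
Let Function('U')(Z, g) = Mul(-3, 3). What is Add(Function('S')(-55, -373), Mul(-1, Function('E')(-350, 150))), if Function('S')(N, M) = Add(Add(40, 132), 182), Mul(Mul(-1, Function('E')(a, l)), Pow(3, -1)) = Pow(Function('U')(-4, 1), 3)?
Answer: -1833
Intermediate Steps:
Function('U')(Z, g) = -9
Function('E')(a, l) = 2187 (Function('E')(a, l) = Mul(-3, Pow(-9, 3)) = Mul(-3, -729) = 2187)
Function('S')(N, M) = 354 (Function('S')(N, M) = Add(172, 182) = 354)
Add(Function('S')(-55, -373), Mul(-1, Function('E')(-350, 150))) = Add(354, Mul(-1, 2187)) = Add(354, -2187) = -1833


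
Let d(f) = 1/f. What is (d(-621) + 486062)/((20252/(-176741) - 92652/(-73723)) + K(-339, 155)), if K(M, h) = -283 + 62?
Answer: -561856663368905749/254141623282401 ≈ -2210.8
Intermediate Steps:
K(M, h) = -221
(d(-621) + 486062)/((20252/(-176741) - 92652/(-73723)) + K(-339, 155)) = (1/(-621) + 486062)/((20252/(-176741) - 92652/(-73723)) - 221) = (-1/621 + 486062)/((20252*(-1/176741) - 92652*(-1/73723)) - 221) = 301844501/(621*((-20252/176741 + 92652/73723) - 221)) = 301844501/(621*(14882368936/13029876743 - 221)) = 301844501/(621*(-2864720391267/13029876743)) = (301844501/621)*(-13029876743/2864720391267) = -561856663368905749/254141623282401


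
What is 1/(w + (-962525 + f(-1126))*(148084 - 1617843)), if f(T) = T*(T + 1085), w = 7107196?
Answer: 1/1346833994677 ≈ 7.4248e-13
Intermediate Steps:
f(T) = T*(1085 + T)
1/(w + (-962525 + f(-1126))*(148084 - 1617843)) = 1/(7107196 + (-962525 - 1126*(1085 - 1126))*(148084 - 1617843)) = 1/(7107196 + (-962525 - 1126*(-41))*(-1469759)) = 1/(7107196 + (-962525 + 46166)*(-1469759)) = 1/(7107196 - 916359*(-1469759)) = 1/(7107196 + 1346826887481) = 1/1346833994677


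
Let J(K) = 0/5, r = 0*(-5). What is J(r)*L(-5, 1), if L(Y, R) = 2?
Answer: 0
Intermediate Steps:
r = 0
J(K) = 0 (J(K) = 0*(⅕) = 0)
J(r)*L(-5, 1) = 0*2 = 0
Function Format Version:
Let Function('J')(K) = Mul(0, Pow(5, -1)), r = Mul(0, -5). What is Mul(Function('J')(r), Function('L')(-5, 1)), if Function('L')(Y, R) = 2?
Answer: 0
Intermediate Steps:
r = 0
Function('J')(K) = 0 (Function('J')(K) = Mul(0, Rational(1, 5)) = 0)
Mul(Function('J')(r), Function('L')(-5, 1)) = Mul(0, 2) = 0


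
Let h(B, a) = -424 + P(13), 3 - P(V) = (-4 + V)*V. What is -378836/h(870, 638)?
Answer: 189418/269 ≈ 704.16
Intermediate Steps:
P(V) = 3 - V*(-4 + V) (P(V) = 3 - (-4 + V)*V = 3 - V*(-4 + V))
h(B, a) = -538 (h(B, a) = -424 + (3 - 1*13² + 4*13) = -424 + (3 - 1*169 + 52) = -424 + (3 - 169 + 52) = -424 - 114 = -538)
-378836/h(870, 638) = -378836/(-538) = -378836*(-1/538) = 189418/269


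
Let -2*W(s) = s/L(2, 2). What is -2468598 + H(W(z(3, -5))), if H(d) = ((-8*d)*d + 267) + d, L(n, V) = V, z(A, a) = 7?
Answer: -9873429/4 ≈ -2.4684e+6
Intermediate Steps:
W(s) = -s/4 (W(s) = -s/(2*2) = -s/4)
H(d) = 267 + d - 8*d**2 (H(d) = (-8*d**2 + 267) + d = (267 - 8*d**2) + d = 267 + d - 8*d**2)
-2468598 + H(W(z(3, -5))) = -2468598 + (267 - 1/4*7 - 8*(-1/4*7)**2) = -2468598 + (267 - 7/4 - 8*(-7/4)**2) = -2468598 + (267 - 7/4 - 8*49/16) = -2468598 + (267 - 7/4 - 49/2) = -2468598 + 963/4 = -9873429/4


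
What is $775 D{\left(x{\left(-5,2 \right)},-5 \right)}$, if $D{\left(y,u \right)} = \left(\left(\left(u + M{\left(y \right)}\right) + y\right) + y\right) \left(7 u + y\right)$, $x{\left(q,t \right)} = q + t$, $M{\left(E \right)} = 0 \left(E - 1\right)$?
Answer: $323950$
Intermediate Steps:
$M{\left(E \right)} = 0$ ($M{\left(E \right)} = 0 \left(-1 + E\right) = 0$)
$D{\left(y,u \right)} = \left(u + 2 y\right) \left(y + 7 u\right)$ ($D{\left(y,u \right)} = \left(\left(\left(u + 0\right) + y\right) + y\right) \left(7 u + y\right) = \left(\left(u + y\right) + y\right) \left(y + 7 u\right) = \left(u + 2 y\right) \left(y + 7 u\right)$)
$775 D{\left(x{\left(-5,2 \right)},-5 \right)} = 775 \left(2 \left(-5 + 2\right)^{2} + 7 \left(-5\right)^{2} + 15 \left(-5\right) \left(-5 + 2\right)\right) = 775 \left(2 \left(-3\right)^{2} + 7 \cdot 25 + 15 \left(-5\right) \left(-3\right)\right) = 775 \left(2 \cdot 9 + 175 + 225\right) = 775 \left(18 + 175 + 225\right) = 775 \cdot 418 = 323950$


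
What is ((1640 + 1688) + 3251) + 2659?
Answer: 9238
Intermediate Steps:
((1640 + 1688) + 3251) + 2659 = (3328 + 3251) + 2659 = 6579 + 2659 = 9238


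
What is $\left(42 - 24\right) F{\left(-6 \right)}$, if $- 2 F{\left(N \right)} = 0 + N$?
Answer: $54$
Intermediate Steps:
$F{\left(N \right)} = - \frac{N}{2}$ ($F{\left(N \right)} = - \frac{0 + N}{2} = - \frac{N}{2}$)
$\left(42 - 24\right) F{\left(-6 \right)} = \left(42 - 24\right) \left(\left(- \frac{1}{2}\right) \left(-6\right)\right) = 18 \cdot 3 = 54$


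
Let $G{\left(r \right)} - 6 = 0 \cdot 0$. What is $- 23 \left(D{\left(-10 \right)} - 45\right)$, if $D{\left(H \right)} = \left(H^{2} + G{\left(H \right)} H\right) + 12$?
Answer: $-161$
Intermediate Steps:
$G{\left(r \right)} = 6$ ($G{\left(r \right)} = 6 + 0 \cdot 0 = 6 + 0 = 6$)
$D{\left(H \right)} = 12 + H^{2} + 6 H$ ($D{\left(H \right)} = \left(H^{2} + 6 H\right) + 12 = 12 + H^{2} + 6 H$)
$- 23 \left(D{\left(-10 \right)} - 45\right) = - 23 \left(\left(12 + \left(-10\right)^{2} + 6 \left(-10\right)\right) - 45\right) = - 23 \left(\left(12 + 100 - 60\right) - 45\right) = - 23 \left(52 - 45\right) = \left(-23\right) 7 = -161$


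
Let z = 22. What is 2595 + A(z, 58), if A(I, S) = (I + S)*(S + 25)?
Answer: 9235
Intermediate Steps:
A(I, S) = (25 + S)*(I + S) (A(I, S) = (I + S)*(25 + S) = (25 + S)*(I + S))
2595 + A(z, 58) = 2595 + (58**2 + 25*22 + 25*58 + 22*58) = 2595 + (3364 + 550 + 1450 + 1276) = 2595 + 6640 = 9235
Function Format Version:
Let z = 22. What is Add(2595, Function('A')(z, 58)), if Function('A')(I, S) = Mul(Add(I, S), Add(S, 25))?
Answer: 9235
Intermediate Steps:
Function('A')(I, S) = Mul(Add(25, S), Add(I, S)) (Function('A')(I, S) = Mul(Add(I, S), Add(25, S)) = Mul(Add(25, S), Add(I, S)))
Add(2595, Function('A')(z, 58)) = Add(2595, Add(Pow(58, 2), Mul(25, 22), Mul(25, 58), Mul(22, 58))) = Add(2595, Add(3364, 550, 1450, 1276)) = Add(2595, 6640) = 9235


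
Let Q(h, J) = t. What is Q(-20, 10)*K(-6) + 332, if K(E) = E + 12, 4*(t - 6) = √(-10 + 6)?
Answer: 368 + 3*I ≈ 368.0 + 3.0*I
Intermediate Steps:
t = 6 + I/2 (t = 6 + √(-10 + 6)/4 = 6 + √(-4)/4 = 6 + (2*I)/4 = 6 + I/2 ≈ 6.0 + 0.5*I)
Q(h, J) = 6 + I/2
K(E) = 12 + E
Q(-20, 10)*K(-6) + 332 = (6 + I/2)*(12 - 6) + 332 = (6 + I/2)*6 + 332 = (36 + 3*I) + 332 = 368 + 3*I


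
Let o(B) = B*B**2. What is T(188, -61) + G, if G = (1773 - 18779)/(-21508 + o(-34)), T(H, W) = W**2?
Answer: 113149229/30406 ≈ 3721.3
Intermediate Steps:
o(B) = B**3
G = 8503/30406 (G = (1773 - 18779)/(-21508 + (-34)**3) = -17006/(-21508 - 39304) = -17006/(-60812) = -17006*(-1/60812) = 8503/30406 ≈ 0.27965)
T(188, -61) + G = (-61)**2 + 8503/30406 = 3721 + 8503/30406 = 113149229/30406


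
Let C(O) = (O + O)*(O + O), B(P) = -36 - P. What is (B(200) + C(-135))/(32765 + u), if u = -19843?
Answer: 36332/6461 ≈ 5.6233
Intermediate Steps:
C(O) = 4*O² (C(O) = (2*O)*(2*O) = 4*O²)
(B(200) + C(-135))/(32765 + u) = ((-36 - 1*200) + 4*(-135)²)/(32765 - 19843) = ((-36 - 200) + 4*18225)/12922 = (-236 + 72900)*(1/12922) = 72664*(1/12922) = 36332/6461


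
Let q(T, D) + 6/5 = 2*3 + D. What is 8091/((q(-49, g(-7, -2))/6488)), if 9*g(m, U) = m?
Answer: 2362248360/181 ≈ 1.3051e+7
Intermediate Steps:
g(m, U) = m/9
q(T, D) = 24/5 + D (q(T, D) = -6/5 + (2*3 + D) = -6/5 + (6 + D) = 24/5 + D)
8091/((q(-49, g(-7, -2))/6488)) = 8091/(((24/5 + (1/9)*(-7))/6488)) = 8091/(((24/5 - 7/9)*(1/6488))) = 8091/(((181/45)*(1/6488))) = 8091/(181/291960) = 8091*(291960/181) = 2362248360/181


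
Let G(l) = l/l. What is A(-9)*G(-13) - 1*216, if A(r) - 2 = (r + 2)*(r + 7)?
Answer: -200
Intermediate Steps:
G(l) = 1
A(r) = 2 + (2 + r)*(7 + r) (A(r) = 2 + (r + 2)*(r + 7) = 2 + (2 + r)*(7 + r))
A(-9)*G(-13) - 1*216 = (16 + (-9)**2 + 9*(-9))*1 - 1*216 = (16 + 81 - 81)*1 - 216 = 16*1 - 216 = 16 - 216 = -200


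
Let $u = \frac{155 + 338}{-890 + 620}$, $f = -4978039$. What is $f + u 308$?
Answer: $- \frac{672111187}{135} \approx -4.9786 \cdot 10^{6}$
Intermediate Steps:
$u = - \frac{493}{270}$ ($u = \frac{493}{-270} = 493 \left(- \frac{1}{270}\right) = - \frac{493}{270} \approx -1.8259$)
$f + u 308 = -4978039 - \frac{75922}{135} = - \frac{672111187}{135}$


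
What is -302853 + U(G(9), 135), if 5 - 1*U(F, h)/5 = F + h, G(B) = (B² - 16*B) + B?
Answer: -303233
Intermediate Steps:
G(B) = B² - 15*B
U(F, h) = 25 - 5*F - 5*h (U(F, h) = 25 - 5*(F + h) = 25 + (-5*F - 5*h) = 25 - 5*F - 5*h)
-302853 + U(G(9), 135) = -302853 + (25 - 45*(-15 + 9) - 5*135) = -302853 + (25 - 45*(-6) - 675) = -302853 + (25 - 5*(-54) - 675) = -302853 + (25 + 270 - 675) = -302853 - 380 = -303233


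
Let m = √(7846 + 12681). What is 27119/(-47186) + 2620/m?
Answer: -27119/47186 + 2620*√20527/20527 ≈ 17.712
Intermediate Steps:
m = √20527 ≈ 143.27
27119/(-47186) + 2620/m = 27119/(-47186) + 2620/(√20527) = 27119*(-1/47186) + 2620*(√20527/20527) = -27119/47186 + 2620*√20527/20527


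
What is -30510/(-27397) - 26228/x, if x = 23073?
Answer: -14611286/632130981 ≈ -0.023114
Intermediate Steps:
-30510/(-27397) - 26228/x = -30510/(-27397) - 26228/23073 = -30510*(-1/27397) - 26228*1/23073 = 30510/27397 - 26228/23073 = -14611286/632130981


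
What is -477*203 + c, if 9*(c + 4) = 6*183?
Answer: -96713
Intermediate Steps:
c = 118 (c = -4 + (6*183)/9 = -4 + (⅑)*1098 = -4 + 122 = 118)
-477*203 + c = -477*203 + 118 = -96831 + 118 = -96713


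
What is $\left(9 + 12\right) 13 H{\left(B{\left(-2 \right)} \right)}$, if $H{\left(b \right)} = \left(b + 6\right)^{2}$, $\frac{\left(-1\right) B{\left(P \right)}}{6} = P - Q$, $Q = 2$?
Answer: $245700$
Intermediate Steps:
$B{\left(P \right)} = 12 - 6 P$ ($B{\left(P \right)} = - 6 \left(P - 2\right) = - 6 \left(-2 + P\right) = 12 - 6 P$)
$H{\left(b \right)} = \left(6 + b\right)^{2}$
$\left(9 + 12\right) 13 H{\left(B{\left(-2 \right)} \right)} = \left(9 + 12\right) 13 \left(6 + \left(12 - -12\right)\right)^{2} = 21 \cdot 13 \left(6 + \left(12 + 12\right)\right)^{2} = 273 \left(6 + 24\right)^{2} = 273 \cdot 30^{2} = 273 \cdot 900 = 245700$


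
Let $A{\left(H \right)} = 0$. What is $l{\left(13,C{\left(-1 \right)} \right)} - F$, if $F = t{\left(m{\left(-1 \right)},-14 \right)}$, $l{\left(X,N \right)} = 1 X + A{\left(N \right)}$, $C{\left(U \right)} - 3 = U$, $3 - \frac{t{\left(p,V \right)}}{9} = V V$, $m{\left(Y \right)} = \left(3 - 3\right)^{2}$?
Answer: $1750$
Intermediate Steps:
$m{\left(Y \right)} = 0$ ($m{\left(Y \right)} = 0^{2} = 0$)
$t{\left(p,V \right)} = 27 - 9 V^{2}$ ($t{\left(p,V \right)} = 27 - 9 V V = 27 - 9 V^{2}$)
$C{\left(U \right)} = 3 + U$
$l{\left(X,N \right)} = X$ ($l{\left(X,N \right)} = 1 X + 0 = X + 0 = X$)
$F = -1737$ ($F = 27 - 9 \left(-14\right)^{2} = 27 - 1764 = -1737$)
$l{\left(13,C{\left(-1 \right)} \right)} - F = 13 - -1737 = 13 + 1737 = 1750$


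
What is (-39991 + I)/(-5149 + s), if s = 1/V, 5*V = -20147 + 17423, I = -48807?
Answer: 241885752/14025881 ≈ 17.246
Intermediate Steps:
V = -2724/5 (V = (-20147 + 17423)/5 = (⅕)*(-2724) = -2724/5 ≈ -544.80)
s = -5/2724 (s = 1/(-2724/5) = -5/2724 ≈ -0.0018355)
(-39991 + I)/(-5149 + s) = (-39991 - 48807)/(-5149 - 5/2724) = -88798/(-14025881/2724) = -88798*(-2724/14025881) = 241885752/14025881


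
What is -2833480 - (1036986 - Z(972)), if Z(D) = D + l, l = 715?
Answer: -3868779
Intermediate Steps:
Z(D) = 715 + D (Z(D) = D + 715 = 715 + D)
-2833480 - (1036986 - Z(972)) = -2833480 - (1036986 - (715 + 972)) = -2833480 - (1036986 - 1*1687) = -2833480 - (1036986 - 1687) = -2833480 - 1*1035299 = -2833480 - 1035299 = -3868779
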